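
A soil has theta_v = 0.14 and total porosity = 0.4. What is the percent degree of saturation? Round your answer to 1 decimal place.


Step 1: S = 100 * theta_v / n
Step 2: S = 100 * 0.14 / 0.4
Step 3: S = 35.0%

35.0


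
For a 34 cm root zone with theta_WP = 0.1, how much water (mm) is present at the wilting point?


Step 1: Water (mm) = theta_WP * depth * 10
Step 2: Water = 0.1 * 34 * 10
Step 3: Water = 34.0 mm

34.0


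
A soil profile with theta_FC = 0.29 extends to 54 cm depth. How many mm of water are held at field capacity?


Step 1: Water (mm) = theta_FC * depth (cm) * 10
Step 2: Water = 0.29 * 54 * 10
Step 3: Water = 156.6 mm

156.6


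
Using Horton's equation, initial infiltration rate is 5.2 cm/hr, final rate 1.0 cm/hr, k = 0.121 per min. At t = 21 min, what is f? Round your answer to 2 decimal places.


Step 1: f = fc + (f0 - fc) * exp(-k * t)
Step 2: exp(-0.121 * 21) = 0.078788
Step 3: f = 1.0 + (5.2 - 1.0) * 0.078788
Step 4: f = 1.0 + 4.2 * 0.078788
Step 5: f = 1.33 cm/hr

1.33


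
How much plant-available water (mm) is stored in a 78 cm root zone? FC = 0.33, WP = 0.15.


Step 1: Available water = (FC - WP) * depth * 10
Step 2: AW = (0.33 - 0.15) * 78 * 10
Step 3: AW = 0.18 * 78 * 10
Step 4: AW = 140.4 mm

140.4


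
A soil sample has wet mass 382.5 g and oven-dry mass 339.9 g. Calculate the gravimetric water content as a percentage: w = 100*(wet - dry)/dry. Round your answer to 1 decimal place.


Step 1: Water mass = wet - dry = 382.5 - 339.9 = 42.6 g
Step 2: w = 100 * water mass / dry mass
Step 3: w = 100 * 42.6 / 339.9 = 12.5%

12.5


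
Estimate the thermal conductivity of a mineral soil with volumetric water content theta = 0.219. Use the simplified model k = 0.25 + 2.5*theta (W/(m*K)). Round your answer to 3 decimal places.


Step 1: k = 0.25 + 2.5 * theta
Step 2: k = 0.25 + 2.5 * 0.219
Step 3: k = 0.25 + 0.548
Step 4: k = 0.798 W/(m*K)

0.798


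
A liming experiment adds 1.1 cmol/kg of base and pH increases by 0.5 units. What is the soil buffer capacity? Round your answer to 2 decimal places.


Step 1: BC = change in base / change in pH
Step 2: BC = 1.1 / 0.5
Step 3: BC = 2.2 cmol/(kg*pH unit)

2.2


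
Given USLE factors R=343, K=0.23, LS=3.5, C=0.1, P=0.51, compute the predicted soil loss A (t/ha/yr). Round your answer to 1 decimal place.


Step 1: A = R * K * LS * C * P
Step 2: R * K = 343 * 0.23 = 78.89
Step 3: (R*K) * LS = 78.89 * 3.5 = 276.115
Step 4: * C * P = 276.115 * 0.1 * 0.51 = 14.1
Step 5: A = 14.1 t/(ha*yr)

14.1


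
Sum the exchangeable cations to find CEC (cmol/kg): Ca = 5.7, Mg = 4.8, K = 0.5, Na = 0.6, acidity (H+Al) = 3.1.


Step 1: CEC = Ca + Mg + K + Na + (H+Al)
Step 2: CEC = 5.7 + 4.8 + 0.5 + 0.6 + 3.1
Step 3: CEC = 14.7 cmol/kg

14.7


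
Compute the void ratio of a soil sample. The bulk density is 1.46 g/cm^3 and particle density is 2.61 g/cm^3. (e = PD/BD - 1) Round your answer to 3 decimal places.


Step 1: e = PD / BD - 1
Step 2: e = 2.61 / 1.46 - 1
Step 3: e = 1.78767 - 1
Step 4: e = 0.788

0.788


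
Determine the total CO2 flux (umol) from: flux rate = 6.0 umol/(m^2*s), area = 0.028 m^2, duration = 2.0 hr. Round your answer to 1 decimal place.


Step 1: Convert time to seconds: 2.0 hr * 3600 = 7200.0 s
Step 2: Total = flux * area * time_s
Step 3: Total = 6.0 * 0.028 * 7200.0
Step 4: Total = 1209.6 umol

1209.6


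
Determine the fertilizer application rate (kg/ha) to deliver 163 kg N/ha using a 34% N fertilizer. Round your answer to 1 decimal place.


Step 1: Fertilizer rate = target N / (N content / 100)
Step 2: Rate = 163 / (34 / 100)
Step 3: Rate = 163 / 0.34
Step 4: Rate = 479.4 kg/ha

479.4


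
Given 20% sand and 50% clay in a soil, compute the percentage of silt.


Step 1: sand + silt + clay = 100%
Step 2: silt = 100 - sand - clay
Step 3: silt = 100 - 20 - 50
Step 4: silt = 30%

30


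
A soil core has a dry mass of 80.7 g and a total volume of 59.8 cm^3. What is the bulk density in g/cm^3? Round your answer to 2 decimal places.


Step 1: Identify the formula: BD = dry mass / volume
Step 2: Substitute values: BD = 80.7 / 59.8
Step 3: BD = 1.35 g/cm^3

1.35


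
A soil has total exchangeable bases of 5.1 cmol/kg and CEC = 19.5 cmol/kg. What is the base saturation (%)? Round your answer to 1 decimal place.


Step 1: BS = 100 * (sum of bases) / CEC
Step 2: BS = 100 * 5.1 / 19.5
Step 3: BS = 26.2%

26.2


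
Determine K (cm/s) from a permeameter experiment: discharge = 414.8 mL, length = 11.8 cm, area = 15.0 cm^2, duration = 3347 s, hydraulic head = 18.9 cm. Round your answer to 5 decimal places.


Step 1: K = Q * L / (A * t * h)
Step 2: Numerator = 414.8 * 11.8 = 4894.64
Step 3: Denominator = 15.0 * 3347 * 18.9 = 948874.5
Step 4: K = 4894.64 / 948874.5 = 0.00516 cm/s

0.00516


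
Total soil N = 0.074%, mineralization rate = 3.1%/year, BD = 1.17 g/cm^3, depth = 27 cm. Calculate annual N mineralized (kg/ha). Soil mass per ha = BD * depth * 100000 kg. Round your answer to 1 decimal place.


Step 1: Soil mass per ha = BD * depth * 100000 = 1.17 * 27 * 100000 = 3159000 kg
Step 2: Total N pool = soil mass * N%/100 = 3159000 * 0.074/100 = 2337.66 kg/ha
Step 3: N mineralized = N pool * rate%/100 = 2337.66 * 3.1/100 = 72.5 kg/ha/yr

72.5


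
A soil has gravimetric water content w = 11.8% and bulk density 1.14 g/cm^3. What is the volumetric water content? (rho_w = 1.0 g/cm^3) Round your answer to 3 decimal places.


Step 1: theta = (w / 100) * BD / rho_w
Step 2: theta = (11.8 / 100) * 1.14 / 1.0
Step 3: theta = 0.118 * 1.14
Step 4: theta = 0.135

0.135


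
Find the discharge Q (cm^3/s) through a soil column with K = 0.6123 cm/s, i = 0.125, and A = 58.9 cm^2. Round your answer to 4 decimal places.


Step 1: Apply Darcy's law: Q = K * i * A
Step 2: Q = 0.6123 * 0.125 * 58.9
Step 3: Q = 4.5081 cm^3/s

4.5081


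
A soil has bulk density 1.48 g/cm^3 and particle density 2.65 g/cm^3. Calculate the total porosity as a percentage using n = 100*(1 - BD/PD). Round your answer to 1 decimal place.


Step 1: Formula: n = 100 * (1 - BD / PD)
Step 2: n = 100 * (1 - 1.48 / 2.65)
Step 3: n = 100 * (1 - 0.55849)
Step 4: n = 44.2%

44.2


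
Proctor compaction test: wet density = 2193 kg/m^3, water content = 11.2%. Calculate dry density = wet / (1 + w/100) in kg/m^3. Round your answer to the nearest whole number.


Step 1: Dry density = wet density / (1 + w/100)
Step 2: Dry density = 2193 / (1 + 11.2/100)
Step 3: Dry density = 2193 / 1.112
Step 4: Dry density = 1972 kg/m^3

1972


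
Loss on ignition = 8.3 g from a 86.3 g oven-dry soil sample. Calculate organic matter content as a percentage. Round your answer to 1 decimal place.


Step 1: OM% = 100 * LOI / sample mass
Step 2: OM = 100 * 8.3 / 86.3
Step 3: OM = 9.6%

9.6


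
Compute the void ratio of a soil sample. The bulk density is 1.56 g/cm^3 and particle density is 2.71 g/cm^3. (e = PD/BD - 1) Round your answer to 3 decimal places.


Step 1: e = PD / BD - 1
Step 2: e = 2.71 / 1.56 - 1
Step 3: e = 1.73718 - 1
Step 4: e = 0.737

0.737


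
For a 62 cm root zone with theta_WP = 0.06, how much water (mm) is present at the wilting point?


Step 1: Water (mm) = theta_WP * depth * 10
Step 2: Water = 0.06 * 62 * 10
Step 3: Water = 37.2 mm

37.2


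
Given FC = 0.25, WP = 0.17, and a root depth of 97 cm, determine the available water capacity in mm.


Step 1: Available water = (FC - WP) * depth * 10
Step 2: AW = (0.25 - 0.17) * 97 * 10
Step 3: AW = 0.08 * 97 * 10
Step 4: AW = 77.6 mm

77.6


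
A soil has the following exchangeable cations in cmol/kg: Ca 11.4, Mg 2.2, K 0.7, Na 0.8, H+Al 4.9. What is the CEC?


Step 1: CEC = Ca + Mg + K + Na + (H+Al)
Step 2: CEC = 11.4 + 2.2 + 0.7 + 0.8 + 4.9
Step 3: CEC = 20.0 cmol/kg

20.0


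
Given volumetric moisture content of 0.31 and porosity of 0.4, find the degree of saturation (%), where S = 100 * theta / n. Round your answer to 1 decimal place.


Step 1: S = 100 * theta_v / n
Step 2: S = 100 * 0.31 / 0.4
Step 3: S = 77.5%

77.5


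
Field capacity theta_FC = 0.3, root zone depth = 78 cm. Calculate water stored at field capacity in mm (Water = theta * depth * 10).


Step 1: Water (mm) = theta_FC * depth (cm) * 10
Step 2: Water = 0.3 * 78 * 10
Step 3: Water = 234.0 mm

234.0


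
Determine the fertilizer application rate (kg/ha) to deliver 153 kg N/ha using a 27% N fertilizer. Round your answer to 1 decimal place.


Step 1: Fertilizer rate = target N / (N content / 100)
Step 2: Rate = 153 / (27 / 100)
Step 3: Rate = 153 / 0.27
Step 4: Rate = 566.7 kg/ha

566.7


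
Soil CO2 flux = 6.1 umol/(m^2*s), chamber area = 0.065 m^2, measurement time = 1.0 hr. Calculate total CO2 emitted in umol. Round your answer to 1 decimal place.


Step 1: Convert time to seconds: 1.0 hr * 3600 = 3600.0 s
Step 2: Total = flux * area * time_s
Step 3: Total = 6.1 * 0.065 * 3600.0
Step 4: Total = 1427.4 umol

1427.4


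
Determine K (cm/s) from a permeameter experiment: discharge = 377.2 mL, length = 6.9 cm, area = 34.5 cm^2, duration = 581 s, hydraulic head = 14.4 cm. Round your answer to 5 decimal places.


Step 1: K = Q * L / (A * t * h)
Step 2: Numerator = 377.2 * 6.9 = 2602.68
Step 3: Denominator = 34.5 * 581 * 14.4 = 288640.8
Step 4: K = 2602.68 / 288640.8 = 0.00902 cm/s

0.00902


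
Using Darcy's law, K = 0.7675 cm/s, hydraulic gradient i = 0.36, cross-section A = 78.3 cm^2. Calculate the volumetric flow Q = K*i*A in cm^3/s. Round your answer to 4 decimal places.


Step 1: Apply Darcy's law: Q = K * i * A
Step 2: Q = 0.7675 * 0.36 * 78.3
Step 3: Q = 21.6343 cm^3/s

21.6343


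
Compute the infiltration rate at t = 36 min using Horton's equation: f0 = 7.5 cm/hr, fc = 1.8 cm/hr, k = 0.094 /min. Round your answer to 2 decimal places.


Step 1: f = fc + (f0 - fc) * exp(-k * t)
Step 2: exp(-0.094 * 36) = 0.033912
Step 3: f = 1.8 + (7.5 - 1.8) * 0.033912
Step 4: f = 1.8 + 5.7 * 0.033912
Step 5: f = 1.99 cm/hr

1.99


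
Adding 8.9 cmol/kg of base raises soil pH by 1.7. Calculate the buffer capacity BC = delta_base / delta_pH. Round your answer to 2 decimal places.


Step 1: BC = change in base / change in pH
Step 2: BC = 8.9 / 1.7
Step 3: BC = 5.24 cmol/(kg*pH unit)

5.24


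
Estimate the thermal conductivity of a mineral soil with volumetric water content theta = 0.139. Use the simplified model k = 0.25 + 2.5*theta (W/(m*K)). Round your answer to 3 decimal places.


Step 1: k = 0.25 + 2.5 * theta
Step 2: k = 0.25 + 2.5 * 0.139
Step 3: k = 0.25 + 0.348
Step 4: k = 0.598 W/(m*K)

0.598


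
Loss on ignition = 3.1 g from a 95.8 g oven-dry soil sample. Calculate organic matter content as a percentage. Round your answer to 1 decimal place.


Step 1: OM% = 100 * LOI / sample mass
Step 2: OM = 100 * 3.1 / 95.8
Step 3: OM = 3.2%

3.2


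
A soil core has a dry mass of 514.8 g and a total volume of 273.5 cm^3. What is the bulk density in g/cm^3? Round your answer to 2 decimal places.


Step 1: Identify the formula: BD = dry mass / volume
Step 2: Substitute values: BD = 514.8 / 273.5
Step 3: BD = 1.88 g/cm^3

1.88


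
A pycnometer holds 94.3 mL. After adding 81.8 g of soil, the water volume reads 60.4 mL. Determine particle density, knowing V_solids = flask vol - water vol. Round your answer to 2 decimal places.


Step 1: Volume of solids = flask volume - water volume with soil
Step 2: V_solids = 94.3 - 60.4 = 33.9 mL
Step 3: Particle density = mass / V_solids = 81.8 / 33.9 = 2.41 g/cm^3

2.41


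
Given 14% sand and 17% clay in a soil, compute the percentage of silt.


Step 1: sand + silt + clay = 100%
Step 2: silt = 100 - sand - clay
Step 3: silt = 100 - 14 - 17
Step 4: silt = 69%

69


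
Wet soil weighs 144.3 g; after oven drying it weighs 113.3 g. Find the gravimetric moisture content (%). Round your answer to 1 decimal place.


Step 1: Water mass = wet - dry = 144.3 - 113.3 = 31.0 g
Step 2: w = 100 * water mass / dry mass
Step 3: w = 100 * 31.0 / 113.3 = 27.4%

27.4


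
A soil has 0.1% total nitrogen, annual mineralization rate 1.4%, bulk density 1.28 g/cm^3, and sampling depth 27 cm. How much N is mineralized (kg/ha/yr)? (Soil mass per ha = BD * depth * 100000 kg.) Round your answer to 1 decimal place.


Step 1: Soil mass per ha = BD * depth * 100000 = 1.28 * 27 * 100000 = 3456000 kg
Step 2: Total N pool = soil mass * N%/100 = 3456000 * 0.1/100 = 3456.0 kg/ha
Step 3: N mineralized = N pool * rate%/100 = 3456.0 * 1.4/100 = 48.4 kg/ha/yr

48.4


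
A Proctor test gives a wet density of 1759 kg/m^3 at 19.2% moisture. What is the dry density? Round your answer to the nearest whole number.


Step 1: Dry density = wet density / (1 + w/100)
Step 2: Dry density = 1759 / (1 + 19.2/100)
Step 3: Dry density = 1759 / 1.192
Step 4: Dry density = 1476 kg/m^3

1476


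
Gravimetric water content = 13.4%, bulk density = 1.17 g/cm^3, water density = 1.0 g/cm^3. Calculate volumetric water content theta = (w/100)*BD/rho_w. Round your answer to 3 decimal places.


Step 1: theta = (w / 100) * BD / rho_w
Step 2: theta = (13.4 / 100) * 1.17 / 1.0
Step 3: theta = 0.134 * 1.17
Step 4: theta = 0.157

0.157


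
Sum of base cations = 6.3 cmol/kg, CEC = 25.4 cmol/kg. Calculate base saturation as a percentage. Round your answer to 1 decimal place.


Step 1: BS = 100 * (sum of bases) / CEC
Step 2: BS = 100 * 6.3 / 25.4
Step 3: BS = 24.8%

24.8


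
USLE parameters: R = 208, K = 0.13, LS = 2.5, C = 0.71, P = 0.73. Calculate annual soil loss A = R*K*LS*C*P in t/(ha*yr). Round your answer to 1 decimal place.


Step 1: A = R * K * LS * C * P
Step 2: R * K = 208 * 0.13 = 27.04
Step 3: (R*K) * LS = 27.04 * 2.5 = 67.6
Step 4: * C * P = 67.6 * 0.71 * 0.73 = 35.0
Step 5: A = 35.0 t/(ha*yr)

35.0


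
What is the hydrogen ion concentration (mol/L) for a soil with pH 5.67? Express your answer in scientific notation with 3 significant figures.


Step 1: [H+] = 10^(-pH)
Step 2: [H+] = 10^(-5.67)
Step 3: [H+] = 2.14e-06 mol/L

2.14e-06


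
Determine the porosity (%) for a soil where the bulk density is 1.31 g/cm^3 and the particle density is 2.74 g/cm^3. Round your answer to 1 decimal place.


Step 1: Formula: n = 100 * (1 - BD / PD)
Step 2: n = 100 * (1 - 1.31 / 2.74)
Step 3: n = 100 * (1 - 0.4781)
Step 4: n = 52.2%

52.2


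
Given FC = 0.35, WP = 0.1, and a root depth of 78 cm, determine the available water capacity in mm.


Step 1: Available water = (FC - WP) * depth * 10
Step 2: AW = (0.35 - 0.1) * 78 * 10
Step 3: AW = 0.25 * 78 * 10
Step 4: AW = 195.0 mm

195.0


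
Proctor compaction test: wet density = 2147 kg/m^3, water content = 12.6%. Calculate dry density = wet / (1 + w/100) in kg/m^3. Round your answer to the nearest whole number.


Step 1: Dry density = wet density / (1 + w/100)
Step 2: Dry density = 2147 / (1 + 12.6/100)
Step 3: Dry density = 2147 / 1.126
Step 4: Dry density = 1907 kg/m^3

1907


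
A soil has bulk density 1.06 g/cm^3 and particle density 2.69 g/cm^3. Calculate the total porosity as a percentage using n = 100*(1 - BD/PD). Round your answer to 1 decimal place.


Step 1: Formula: n = 100 * (1 - BD / PD)
Step 2: n = 100 * (1 - 1.06 / 2.69)
Step 3: n = 100 * (1 - 0.39405)
Step 4: n = 60.6%

60.6


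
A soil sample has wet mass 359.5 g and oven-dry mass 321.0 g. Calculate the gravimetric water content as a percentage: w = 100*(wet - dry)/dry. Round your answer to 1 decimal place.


Step 1: Water mass = wet - dry = 359.5 - 321.0 = 38.5 g
Step 2: w = 100 * water mass / dry mass
Step 3: w = 100 * 38.5 / 321.0 = 12.0%

12.0


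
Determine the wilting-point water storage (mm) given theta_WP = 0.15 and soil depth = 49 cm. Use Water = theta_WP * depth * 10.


Step 1: Water (mm) = theta_WP * depth * 10
Step 2: Water = 0.15 * 49 * 10
Step 3: Water = 73.5 mm

73.5


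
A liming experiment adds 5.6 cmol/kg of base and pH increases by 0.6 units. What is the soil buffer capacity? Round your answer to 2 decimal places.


Step 1: BC = change in base / change in pH
Step 2: BC = 5.6 / 0.6
Step 3: BC = 9.33 cmol/(kg*pH unit)

9.33


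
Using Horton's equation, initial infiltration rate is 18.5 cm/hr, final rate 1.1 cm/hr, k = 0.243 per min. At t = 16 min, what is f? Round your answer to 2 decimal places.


Step 1: f = fc + (f0 - fc) * exp(-k * t)
Step 2: exp(-0.243 * 16) = 0.020486
Step 3: f = 1.1 + (18.5 - 1.1) * 0.020486
Step 4: f = 1.1 + 17.4 * 0.020486
Step 5: f = 1.46 cm/hr

1.46


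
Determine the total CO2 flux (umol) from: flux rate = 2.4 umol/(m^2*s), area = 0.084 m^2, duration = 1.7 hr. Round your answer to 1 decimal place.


Step 1: Convert time to seconds: 1.7 hr * 3600 = 6120.0 s
Step 2: Total = flux * area * time_s
Step 3: Total = 2.4 * 0.084 * 6120.0
Step 4: Total = 1233.8 umol

1233.8


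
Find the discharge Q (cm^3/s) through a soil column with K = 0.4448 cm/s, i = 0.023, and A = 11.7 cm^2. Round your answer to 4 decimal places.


Step 1: Apply Darcy's law: Q = K * i * A
Step 2: Q = 0.4448 * 0.023 * 11.7
Step 3: Q = 0.1197 cm^3/s

0.1197


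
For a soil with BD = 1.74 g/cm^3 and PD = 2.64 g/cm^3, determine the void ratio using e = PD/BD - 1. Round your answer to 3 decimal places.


Step 1: e = PD / BD - 1
Step 2: e = 2.64 / 1.74 - 1
Step 3: e = 1.51724 - 1
Step 4: e = 0.517

0.517


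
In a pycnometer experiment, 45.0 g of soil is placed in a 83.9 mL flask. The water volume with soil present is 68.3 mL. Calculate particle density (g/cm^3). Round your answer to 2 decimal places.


Step 1: Volume of solids = flask volume - water volume with soil
Step 2: V_solids = 83.9 - 68.3 = 15.6 mL
Step 3: Particle density = mass / V_solids = 45.0 / 15.6 = 2.88 g/cm^3

2.88


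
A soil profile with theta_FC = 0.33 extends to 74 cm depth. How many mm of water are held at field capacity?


Step 1: Water (mm) = theta_FC * depth (cm) * 10
Step 2: Water = 0.33 * 74 * 10
Step 3: Water = 244.2 mm

244.2


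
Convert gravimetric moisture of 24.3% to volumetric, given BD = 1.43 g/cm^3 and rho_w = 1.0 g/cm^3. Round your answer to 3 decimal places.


Step 1: theta = (w / 100) * BD / rho_w
Step 2: theta = (24.3 / 100) * 1.43 / 1.0
Step 3: theta = 0.243 * 1.43
Step 4: theta = 0.347

0.347


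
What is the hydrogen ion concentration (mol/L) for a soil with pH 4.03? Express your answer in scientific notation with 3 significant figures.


Step 1: [H+] = 10^(-pH)
Step 2: [H+] = 10^(-4.03)
Step 3: [H+] = 9.33e-05 mol/L

9.33e-05


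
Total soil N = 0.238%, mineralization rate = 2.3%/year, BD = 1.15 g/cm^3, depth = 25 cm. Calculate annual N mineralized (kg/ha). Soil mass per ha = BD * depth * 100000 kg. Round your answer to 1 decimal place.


Step 1: Soil mass per ha = BD * depth * 100000 = 1.15 * 25 * 100000 = 2875000 kg
Step 2: Total N pool = soil mass * N%/100 = 2875000 * 0.238/100 = 6842.5 kg/ha
Step 3: N mineralized = N pool * rate%/100 = 6842.5 * 2.3/100 = 157.4 kg/ha/yr

157.4


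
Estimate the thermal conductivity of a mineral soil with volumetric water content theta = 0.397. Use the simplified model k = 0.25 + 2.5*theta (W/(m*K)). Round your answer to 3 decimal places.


Step 1: k = 0.25 + 2.5 * theta
Step 2: k = 0.25 + 2.5 * 0.397
Step 3: k = 0.25 + 0.993
Step 4: k = 1.243 W/(m*K)

1.243


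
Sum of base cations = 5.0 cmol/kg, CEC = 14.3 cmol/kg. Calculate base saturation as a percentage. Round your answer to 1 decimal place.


Step 1: BS = 100 * (sum of bases) / CEC
Step 2: BS = 100 * 5.0 / 14.3
Step 3: BS = 35.0%

35.0


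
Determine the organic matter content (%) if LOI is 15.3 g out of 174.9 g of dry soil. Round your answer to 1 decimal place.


Step 1: OM% = 100 * LOI / sample mass
Step 2: OM = 100 * 15.3 / 174.9
Step 3: OM = 8.7%

8.7


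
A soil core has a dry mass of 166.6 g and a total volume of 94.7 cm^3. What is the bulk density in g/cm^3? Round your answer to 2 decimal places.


Step 1: Identify the formula: BD = dry mass / volume
Step 2: Substitute values: BD = 166.6 / 94.7
Step 3: BD = 1.76 g/cm^3

1.76


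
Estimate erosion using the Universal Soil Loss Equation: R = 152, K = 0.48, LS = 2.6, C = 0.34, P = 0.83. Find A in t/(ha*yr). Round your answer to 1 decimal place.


Step 1: A = R * K * LS * C * P
Step 2: R * K = 152 * 0.48 = 72.96
Step 3: (R*K) * LS = 72.96 * 2.6 = 189.696
Step 4: * C * P = 189.696 * 0.34 * 0.83 = 53.5
Step 5: A = 53.5 t/(ha*yr)

53.5


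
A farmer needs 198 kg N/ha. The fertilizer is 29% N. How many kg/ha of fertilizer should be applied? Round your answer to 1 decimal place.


Step 1: Fertilizer rate = target N / (N content / 100)
Step 2: Rate = 198 / (29 / 100)
Step 3: Rate = 198 / 0.29
Step 4: Rate = 682.8 kg/ha

682.8


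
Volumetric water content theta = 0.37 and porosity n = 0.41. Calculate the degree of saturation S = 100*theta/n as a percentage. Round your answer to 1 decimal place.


Step 1: S = 100 * theta_v / n
Step 2: S = 100 * 0.37 / 0.41
Step 3: S = 90.2%

90.2


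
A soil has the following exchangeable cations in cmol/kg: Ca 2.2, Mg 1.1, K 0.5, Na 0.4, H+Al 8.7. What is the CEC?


Step 1: CEC = Ca + Mg + K + Na + (H+Al)
Step 2: CEC = 2.2 + 1.1 + 0.5 + 0.4 + 8.7
Step 3: CEC = 12.9 cmol/kg

12.9


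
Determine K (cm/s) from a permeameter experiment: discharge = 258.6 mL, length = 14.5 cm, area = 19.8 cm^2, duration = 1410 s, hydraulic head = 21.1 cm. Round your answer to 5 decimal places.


Step 1: K = Q * L / (A * t * h)
Step 2: Numerator = 258.6 * 14.5 = 3749.7
Step 3: Denominator = 19.8 * 1410 * 21.1 = 589069.8
Step 4: K = 3749.7 / 589069.8 = 0.00637 cm/s

0.00637


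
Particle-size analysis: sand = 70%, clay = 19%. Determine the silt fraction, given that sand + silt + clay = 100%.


Step 1: sand + silt + clay = 100%
Step 2: silt = 100 - sand - clay
Step 3: silt = 100 - 70 - 19
Step 4: silt = 11%

11


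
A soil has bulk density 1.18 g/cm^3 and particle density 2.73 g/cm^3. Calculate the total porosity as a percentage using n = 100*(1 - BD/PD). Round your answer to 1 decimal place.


Step 1: Formula: n = 100 * (1 - BD / PD)
Step 2: n = 100 * (1 - 1.18 / 2.73)
Step 3: n = 100 * (1 - 0.43223)
Step 4: n = 56.8%

56.8


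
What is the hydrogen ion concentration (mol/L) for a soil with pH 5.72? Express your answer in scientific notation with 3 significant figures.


Step 1: [H+] = 10^(-pH)
Step 2: [H+] = 10^(-5.72)
Step 3: [H+] = 1.91e-06 mol/L

1.91e-06


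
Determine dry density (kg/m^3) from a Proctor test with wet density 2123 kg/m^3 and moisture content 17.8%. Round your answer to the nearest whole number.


Step 1: Dry density = wet density / (1 + w/100)
Step 2: Dry density = 2123 / (1 + 17.8/100)
Step 3: Dry density = 2123 / 1.178
Step 4: Dry density = 1802 kg/m^3

1802


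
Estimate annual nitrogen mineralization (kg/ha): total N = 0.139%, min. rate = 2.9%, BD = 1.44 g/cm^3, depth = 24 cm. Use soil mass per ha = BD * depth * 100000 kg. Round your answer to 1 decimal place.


Step 1: Soil mass per ha = BD * depth * 100000 = 1.44 * 24 * 100000 = 3456000 kg
Step 2: Total N pool = soil mass * N%/100 = 3456000 * 0.139/100 = 4803.84 kg/ha
Step 3: N mineralized = N pool * rate%/100 = 4803.84 * 2.9/100 = 139.3 kg/ha/yr

139.3


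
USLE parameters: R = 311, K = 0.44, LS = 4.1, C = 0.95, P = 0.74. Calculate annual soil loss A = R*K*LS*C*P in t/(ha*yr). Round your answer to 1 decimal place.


Step 1: A = R * K * LS * C * P
Step 2: R * K = 311 * 0.44 = 136.84
Step 3: (R*K) * LS = 136.84 * 4.1 = 561.044
Step 4: * C * P = 561.044 * 0.95 * 0.74 = 394.4
Step 5: A = 394.4 t/(ha*yr)

394.4


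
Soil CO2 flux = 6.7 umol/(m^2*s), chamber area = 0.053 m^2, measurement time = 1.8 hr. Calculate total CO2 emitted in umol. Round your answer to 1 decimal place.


Step 1: Convert time to seconds: 1.8 hr * 3600 = 6480.0 s
Step 2: Total = flux * area * time_s
Step 3: Total = 6.7 * 0.053 * 6480.0
Step 4: Total = 2301.0 umol

2301.0


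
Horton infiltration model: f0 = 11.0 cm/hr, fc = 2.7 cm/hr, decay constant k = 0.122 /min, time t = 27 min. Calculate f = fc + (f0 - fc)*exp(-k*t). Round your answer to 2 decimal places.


Step 1: f = fc + (f0 - fc) * exp(-k * t)
Step 2: exp(-0.122 * 27) = 0.037105
Step 3: f = 2.7 + (11.0 - 2.7) * 0.037105
Step 4: f = 2.7 + 8.3 * 0.037105
Step 5: f = 3.01 cm/hr

3.01


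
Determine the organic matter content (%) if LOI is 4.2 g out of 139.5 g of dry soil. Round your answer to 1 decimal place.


Step 1: OM% = 100 * LOI / sample mass
Step 2: OM = 100 * 4.2 / 139.5
Step 3: OM = 3.0%

3.0


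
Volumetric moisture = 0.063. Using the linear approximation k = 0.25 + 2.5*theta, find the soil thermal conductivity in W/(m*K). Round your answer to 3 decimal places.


Step 1: k = 0.25 + 2.5 * theta
Step 2: k = 0.25 + 2.5 * 0.063
Step 3: k = 0.25 + 0.158
Step 4: k = 0.408 W/(m*K)

0.408


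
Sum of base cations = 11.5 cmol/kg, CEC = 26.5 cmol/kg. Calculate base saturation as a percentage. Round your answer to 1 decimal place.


Step 1: BS = 100 * (sum of bases) / CEC
Step 2: BS = 100 * 11.5 / 26.5
Step 3: BS = 43.4%

43.4


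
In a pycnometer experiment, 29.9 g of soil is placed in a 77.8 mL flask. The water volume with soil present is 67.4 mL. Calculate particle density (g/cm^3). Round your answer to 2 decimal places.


Step 1: Volume of solids = flask volume - water volume with soil
Step 2: V_solids = 77.8 - 67.4 = 10.4 mL
Step 3: Particle density = mass / V_solids = 29.9 / 10.4 = 2.88 g/cm^3

2.88


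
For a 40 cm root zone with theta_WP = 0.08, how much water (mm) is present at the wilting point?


Step 1: Water (mm) = theta_WP * depth * 10
Step 2: Water = 0.08 * 40 * 10
Step 3: Water = 32.0 mm

32.0


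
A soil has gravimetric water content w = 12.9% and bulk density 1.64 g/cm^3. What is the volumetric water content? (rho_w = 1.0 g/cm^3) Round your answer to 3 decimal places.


Step 1: theta = (w / 100) * BD / rho_w
Step 2: theta = (12.9 / 100) * 1.64 / 1.0
Step 3: theta = 0.129 * 1.64
Step 4: theta = 0.212

0.212


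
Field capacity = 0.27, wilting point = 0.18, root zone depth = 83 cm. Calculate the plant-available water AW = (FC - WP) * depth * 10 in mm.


Step 1: Available water = (FC - WP) * depth * 10
Step 2: AW = (0.27 - 0.18) * 83 * 10
Step 3: AW = 0.09 * 83 * 10
Step 4: AW = 74.7 mm

74.7


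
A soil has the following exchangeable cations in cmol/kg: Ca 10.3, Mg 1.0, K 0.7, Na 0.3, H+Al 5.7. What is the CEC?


Step 1: CEC = Ca + Mg + K + Na + (H+Al)
Step 2: CEC = 10.3 + 1.0 + 0.7 + 0.3 + 5.7
Step 3: CEC = 18.0 cmol/kg

18.0


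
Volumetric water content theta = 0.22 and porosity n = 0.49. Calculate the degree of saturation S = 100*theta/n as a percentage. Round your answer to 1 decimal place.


Step 1: S = 100 * theta_v / n
Step 2: S = 100 * 0.22 / 0.49
Step 3: S = 44.9%

44.9


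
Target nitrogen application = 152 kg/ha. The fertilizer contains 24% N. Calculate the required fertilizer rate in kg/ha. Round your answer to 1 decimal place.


Step 1: Fertilizer rate = target N / (N content / 100)
Step 2: Rate = 152 / (24 / 100)
Step 3: Rate = 152 / 0.24
Step 4: Rate = 633.3 kg/ha

633.3


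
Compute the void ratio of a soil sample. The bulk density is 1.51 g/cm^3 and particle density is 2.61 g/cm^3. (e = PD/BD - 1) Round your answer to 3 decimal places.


Step 1: e = PD / BD - 1
Step 2: e = 2.61 / 1.51 - 1
Step 3: e = 1.72848 - 1
Step 4: e = 0.728

0.728


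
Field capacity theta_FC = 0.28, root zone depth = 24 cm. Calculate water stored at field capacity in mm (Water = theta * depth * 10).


Step 1: Water (mm) = theta_FC * depth (cm) * 10
Step 2: Water = 0.28 * 24 * 10
Step 3: Water = 67.2 mm

67.2


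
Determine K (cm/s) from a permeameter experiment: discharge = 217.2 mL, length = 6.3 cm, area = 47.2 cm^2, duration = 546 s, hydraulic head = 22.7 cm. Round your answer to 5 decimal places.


Step 1: K = Q * L / (A * t * h)
Step 2: Numerator = 217.2 * 6.3 = 1368.36
Step 3: Denominator = 47.2 * 546 * 22.7 = 585006.24
Step 4: K = 1368.36 / 585006.24 = 0.00234 cm/s

0.00234


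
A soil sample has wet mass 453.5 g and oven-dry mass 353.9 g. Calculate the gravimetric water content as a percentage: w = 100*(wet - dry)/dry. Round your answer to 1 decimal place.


Step 1: Water mass = wet - dry = 453.5 - 353.9 = 99.6 g
Step 2: w = 100 * water mass / dry mass
Step 3: w = 100 * 99.6 / 353.9 = 28.1%

28.1


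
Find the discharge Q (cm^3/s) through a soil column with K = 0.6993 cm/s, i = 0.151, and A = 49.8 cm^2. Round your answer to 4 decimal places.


Step 1: Apply Darcy's law: Q = K * i * A
Step 2: Q = 0.6993 * 0.151 * 49.8
Step 3: Q = 5.2586 cm^3/s

5.2586


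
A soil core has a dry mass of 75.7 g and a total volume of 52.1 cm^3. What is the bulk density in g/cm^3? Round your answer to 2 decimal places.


Step 1: Identify the formula: BD = dry mass / volume
Step 2: Substitute values: BD = 75.7 / 52.1
Step 3: BD = 1.45 g/cm^3

1.45


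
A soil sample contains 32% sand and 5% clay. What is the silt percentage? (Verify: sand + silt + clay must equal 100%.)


Step 1: sand + silt + clay = 100%
Step 2: silt = 100 - sand - clay
Step 3: silt = 100 - 32 - 5
Step 4: silt = 63%

63


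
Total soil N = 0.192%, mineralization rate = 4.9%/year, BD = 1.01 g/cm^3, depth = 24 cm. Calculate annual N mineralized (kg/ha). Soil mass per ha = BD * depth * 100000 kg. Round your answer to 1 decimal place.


Step 1: Soil mass per ha = BD * depth * 100000 = 1.01 * 24 * 100000 = 2424000 kg
Step 2: Total N pool = soil mass * N%/100 = 2424000 * 0.192/100 = 4654.08 kg/ha
Step 3: N mineralized = N pool * rate%/100 = 4654.08 * 4.9/100 = 228.0 kg/ha/yr

228.0


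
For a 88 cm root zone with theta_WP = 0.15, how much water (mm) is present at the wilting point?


Step 1: Water (mm) = theta_WP * depth * 10
Step 2: Water = 0.15 * 88 * 10
Step 3: Water = 132.0 mm

132.0


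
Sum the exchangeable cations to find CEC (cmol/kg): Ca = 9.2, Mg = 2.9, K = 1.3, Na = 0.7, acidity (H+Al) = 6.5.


Step 1: CEC = Ca + Mg + K + Na + (H+Al)
Step 2: CEC = 9.2 + 2.9 + 1.3 + 0.7 + 6.5
Step 3: CEC = 20.6 cmol/kg

20.6


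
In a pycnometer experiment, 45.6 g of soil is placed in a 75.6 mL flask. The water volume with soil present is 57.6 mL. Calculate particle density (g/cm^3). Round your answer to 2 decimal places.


Step 1: Volume of solids = flask volume - water volume with soil
Step 2: V_solids = 75.6 - 57.6 = 18.0 mL
Step 3: Particle density = mass / V_solids = 45.6 / 18.0 = 2.53 g/cm^3

2.53


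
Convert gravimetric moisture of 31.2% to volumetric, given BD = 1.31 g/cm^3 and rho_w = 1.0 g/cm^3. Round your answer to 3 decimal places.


Step 1: theta = (w / 100) * BD / rho_w
Step 2: theta = (31.2 / 100) * 1.31 / 1.0
Step 3: theta = 0.312 * 1.31
Step 4: theta = 0.409

0.409


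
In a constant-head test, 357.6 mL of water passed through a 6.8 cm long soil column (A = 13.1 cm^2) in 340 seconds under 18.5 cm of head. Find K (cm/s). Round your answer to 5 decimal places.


Step 1: K = Q * L / (A * t * h)
Step 2: Numerator = 357.6 * 6.8 = 2431.68
Step 3: Denominator = 13.1 * 340 * 18.5 = 82399.0
Step 4: K = 2431.68 / 82399.0 = 0.02951 cm/s

0.02951


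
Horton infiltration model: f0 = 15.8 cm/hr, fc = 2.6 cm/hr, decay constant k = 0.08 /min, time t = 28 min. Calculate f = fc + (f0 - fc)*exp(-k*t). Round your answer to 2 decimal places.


Step 1: f = fc + (f0 - fc) * exp(-k * t)
Step 2: exp(-0.08 * 28) = 0.106459
Step 3: f = 2.6 + (15.8 - 2.6) * 0.106459
Step 4: f = 2.6 + 13.2 * 0.106459
Step 5: f = 4.01 cm/hr

4.01


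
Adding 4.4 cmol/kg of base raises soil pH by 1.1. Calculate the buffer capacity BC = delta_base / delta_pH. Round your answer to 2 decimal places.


Step 1: BC = change in base / change in pH
Step 2: BC = 4.4 / 1.1
Step 3: BC = 4.0 cmol/(kg*pH unit)

4.0


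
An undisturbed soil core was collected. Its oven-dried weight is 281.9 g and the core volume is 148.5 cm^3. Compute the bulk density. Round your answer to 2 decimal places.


Step 1: Identify the formula: BD = dry mass / volume
Step 2: Substitute values: BD = 281.9 / 148.5
Step 3: BD = 1.9 g/cm^3

1.9


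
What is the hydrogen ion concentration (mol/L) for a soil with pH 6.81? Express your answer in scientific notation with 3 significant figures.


Step 1: [H+] = 10^(-pH)
Step 2: [H+] = 10^(-6.81)
Step 3: [H+] = 1.55e-07 mol/L

1.55e-07


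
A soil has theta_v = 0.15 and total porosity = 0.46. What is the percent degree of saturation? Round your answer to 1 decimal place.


Step 1: S = 100 * theta_v / n
Step 2: S = 100 * 0.15 / 0.46
Step 3: S = 32.6%

32.6


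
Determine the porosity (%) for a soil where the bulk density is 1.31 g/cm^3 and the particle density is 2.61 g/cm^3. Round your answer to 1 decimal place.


Step 1: Formula: n = 100 * (1 - BD / PD)
Step 2: n = 100 * (1 - 1.31 / 2.61)
Step 3: n = 100 * (1 - 0.50192)
Step 4: n = 49.8%

49.8


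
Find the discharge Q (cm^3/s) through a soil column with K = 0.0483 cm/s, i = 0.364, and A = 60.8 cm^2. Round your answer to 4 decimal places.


Step 1: Apply Darcy's law: Q = K * i * A
Step 2: Q = 0.0483 * 0.364 * 60.8
Step 3: Q = 1.0689 cm^3/s

1.0689


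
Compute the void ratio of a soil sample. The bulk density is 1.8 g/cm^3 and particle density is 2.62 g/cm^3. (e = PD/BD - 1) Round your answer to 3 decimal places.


Step 1: e = PD / BD - 1
Step 2: e = 2.62 / 1.8 - 1
Step 3: e = 1.45556 - 1
Step 4: e = 0.456

0.456


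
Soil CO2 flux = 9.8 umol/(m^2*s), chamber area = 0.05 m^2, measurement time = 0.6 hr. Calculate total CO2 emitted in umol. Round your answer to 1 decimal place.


Step 1: Convert time to seconds: 0.6 hr * 3600 = 2160.0 s
Step 2: Total = flux * area * time_s
Step 3: Total = 9.8 * 0.05 * 2160.0
Step 4: Total = 1058.4 umol

1058.4


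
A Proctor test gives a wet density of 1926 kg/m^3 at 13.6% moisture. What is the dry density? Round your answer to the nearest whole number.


Step 1: Dry density = wet density / (1 + w/100)
Step 2: Dry density = 1926 / (1 + 13.6/100)
Step 3: Dry density = 1926 / 1.136
Step 4: Dry density = 1695 kg/m^3

1695


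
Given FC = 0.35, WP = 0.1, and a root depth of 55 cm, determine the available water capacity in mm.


Step 1: Available water = (FC - WP) * depth * 10
Step 2: AW = (0.35 - 0.1) * 55 * 10
Step 3: AW = 0.25 * 55 * 10
Step 4: AW = 137.5 mm

137.5


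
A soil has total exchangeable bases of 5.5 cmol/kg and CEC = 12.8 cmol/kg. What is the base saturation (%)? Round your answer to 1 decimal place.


Step 1: BS = 100 * (sum of bases) / CEC
Step 2: BS = 100 * 5.5 / 12.8
Step 3: BS = 43.0%

43.0


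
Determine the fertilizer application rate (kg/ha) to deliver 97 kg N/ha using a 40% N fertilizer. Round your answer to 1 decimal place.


Step 1: Fertilizer rate = target N / (N content / 100)
Step 2: Rate = 97 / (40 / 100)
Step 3: Rate = 97 / 0.4
Step 4: Rate = 242.5 kg/ha

242.5


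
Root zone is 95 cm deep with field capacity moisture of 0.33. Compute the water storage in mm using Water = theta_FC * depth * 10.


Step 1: Water (mm) = theta_FC * depth (cm) * 10
Step 2: Water = 0.33 * 95 * 10
Step 3: Water = 313.5 mm

313.5


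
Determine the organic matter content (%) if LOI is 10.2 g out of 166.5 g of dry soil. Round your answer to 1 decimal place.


Step 1: OM% = 100 * LOI / sample mass
Step 2: OM = 100 * 10.2 / 166.5
Step 3: OM = 6.1%

6.1


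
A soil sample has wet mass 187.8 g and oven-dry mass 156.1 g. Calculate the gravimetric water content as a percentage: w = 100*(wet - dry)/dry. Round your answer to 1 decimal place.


Step 1: Water mass = wet - dry = 187.8 - 156.1 = 31.7 g
Step 2: w = 100 * water mass / dry mass
Step 3: w = 100 * 31.7 / 156.1 = 20.3%

20.3


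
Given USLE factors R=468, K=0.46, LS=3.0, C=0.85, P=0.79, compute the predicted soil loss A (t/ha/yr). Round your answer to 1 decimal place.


Step 1: A = R * K * LS * C * P
Step 2: R * K = 468 * 0.46 = 215.28
Step 3: (R*K) * LS = 215.28 * 3.0 = 645.84
Step 4: * C * P = 645.84 * 0.85 * 0.79 = 433.7
Step 5: A = 433.7 t/(ha*yr)

433.7


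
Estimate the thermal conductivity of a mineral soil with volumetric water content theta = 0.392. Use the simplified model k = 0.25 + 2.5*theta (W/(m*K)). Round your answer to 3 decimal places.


Step 1: k = 0.25 + 2.5 * theta
Step 2: k = 0.25 + 2.5 * 0.392
Step 3: k = 0.25 + 0.98
Step 4: k = 1.23 W/(m*K)

1.23


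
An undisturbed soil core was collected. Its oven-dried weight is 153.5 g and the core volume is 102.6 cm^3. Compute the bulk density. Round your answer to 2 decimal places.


Step 1: Identify the formula: BD = dry mass / volume
Step 2: Substitute values: BD = 153.5 / 102.6
Step 3: BD = 1.5 g/cm^3

1.5


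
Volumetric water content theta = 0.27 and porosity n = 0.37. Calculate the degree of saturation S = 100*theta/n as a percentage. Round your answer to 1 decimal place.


Step 1: S = 100 * theta_v / n
Step 2: S = 100 * 0.27 / 0.37
Step 3: S = 73.0%

73.0


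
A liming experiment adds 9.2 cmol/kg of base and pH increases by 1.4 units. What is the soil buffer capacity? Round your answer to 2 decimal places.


Step 1: BC = change in base / change in pH
Step 2: BC = 9.2 / 1.4
Step 3: BC = 6.57 cmol/(kg*pH unit)

6.57


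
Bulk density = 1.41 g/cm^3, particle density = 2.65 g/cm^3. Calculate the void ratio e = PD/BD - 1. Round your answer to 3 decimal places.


Step 1: e = PD / BD - 1
Step 2: e = 2.65 / 1.41 - 1
Step 3: e = 1.87943 - 1
Step 4: e = 0.879

0.879


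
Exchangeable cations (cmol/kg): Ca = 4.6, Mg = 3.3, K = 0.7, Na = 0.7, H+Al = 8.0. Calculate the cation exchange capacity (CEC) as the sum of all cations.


Step 1: CEC = Ca + Mg + K + Na + (H+Al)
Step 2: CEC = 4.6 + 3.3 + 0.7 + 0.7 + 8.0
Step 3: CEC = 17.3 cmol/kg

17.3


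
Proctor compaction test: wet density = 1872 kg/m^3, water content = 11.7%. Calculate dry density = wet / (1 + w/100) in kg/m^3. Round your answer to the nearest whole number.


Step 1: Dry density = wet density / (1 + w/100)
Step 2: Dry density = 1872 / (1 + 11.7/100)
Step 3: Dry density = 1872 / 1.117
Step 4: Dry density = 1676 kg/m^3

1676


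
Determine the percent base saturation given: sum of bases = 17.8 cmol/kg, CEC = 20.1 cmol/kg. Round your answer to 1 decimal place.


Step 1: BS = 100 * (sum of bases) / CEC
Step 2: BS = 100 * 17.8 / 20.1
Step 3: BS = 88.6%

88.6


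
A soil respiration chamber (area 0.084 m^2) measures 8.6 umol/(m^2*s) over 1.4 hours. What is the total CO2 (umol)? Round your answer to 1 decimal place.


Step 1: Convert time to seconds: 1.4 hr * 3600 = 5040.0 s
Step 2: Total = flux * area * time_s
Step 3: Total = 8.6 * 0.084 * 5040.0
Step 4: Total = 3640.9 umol

3640.9


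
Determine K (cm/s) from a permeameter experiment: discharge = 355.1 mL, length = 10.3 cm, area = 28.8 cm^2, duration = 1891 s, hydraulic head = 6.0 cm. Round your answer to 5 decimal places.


Step 1: K = Q * L / (A * t * h)
Step 2: Numerator = 355.1 * 10.3 = 3657.53
Step 3: Denominator = 28.8 * 1891 * 6.0 = 326764.8
Step 4: K = 3657.53 / 326764.8 = 0.01119 cm/s

0.01119


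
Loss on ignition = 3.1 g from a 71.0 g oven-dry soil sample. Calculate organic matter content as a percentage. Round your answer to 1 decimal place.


Step 1: OM% = 100 * LOI / sample mass
Step 2: OM = 100 * 3.1 / 71.0
Step 3: OM = 4.4%

4.4


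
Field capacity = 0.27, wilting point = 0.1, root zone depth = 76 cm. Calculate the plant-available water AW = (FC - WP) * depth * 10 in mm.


Step 1: Available water = (FC - WP) * depth * 10
Step 2: AW = (0.27 - 0.1) * 76 * 10
Step 3: AW = 0.17 * 76 * 10
Step 4: AW = 129.2 mm

129.2


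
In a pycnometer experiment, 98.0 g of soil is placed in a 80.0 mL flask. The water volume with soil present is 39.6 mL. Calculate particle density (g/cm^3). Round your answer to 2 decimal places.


Step 1: Volume of solids = flask volume - water volume with soil
Step 2: V_solids = 80.0 - 39.6 = 40.4 mL
Step 3: Particle density = mass / V_solids = 98.0 / 40.4 = 2.43 g/cm^3

2.43
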